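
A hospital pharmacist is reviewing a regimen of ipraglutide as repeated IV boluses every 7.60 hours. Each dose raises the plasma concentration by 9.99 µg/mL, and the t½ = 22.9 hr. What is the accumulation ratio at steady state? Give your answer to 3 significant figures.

4.87

k = ln 2 / 22.9 = 0.03027 hr⁻¹
Fraction remaining after one interval: e^(−kτ) = e^(−0.03027 × 7.60) = 0.7945
R = 1 / (1 − 0.7945) = 1 / 0.2055 ≈ 4.87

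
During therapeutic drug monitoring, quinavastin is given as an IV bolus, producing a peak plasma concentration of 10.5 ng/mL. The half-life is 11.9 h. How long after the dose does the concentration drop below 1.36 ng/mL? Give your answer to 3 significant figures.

k = ln 2 / 11.9 = 0.05825 h⁻¹
C(t) = C₀ e^(−kt)  ⇒  t = ln(C₀/C) / k
t = ln(10.5/1.36) / 0.05825 = 2.044 / 0.05825 ≈ 35.1 hours

35.1 hours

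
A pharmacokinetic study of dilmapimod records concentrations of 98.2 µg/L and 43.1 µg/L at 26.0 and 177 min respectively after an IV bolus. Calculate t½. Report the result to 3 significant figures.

k = ln(C₁/C₂) / (t₂ − t₁) = ln(98.2/43.1) / (177 − 26.0)
  = 0.8235 / 151.0 = 0.005454 min⁻¹
t½ = ln 2 / k = ln 2 / 0.005454 ≈ 127 minutes

127 minutes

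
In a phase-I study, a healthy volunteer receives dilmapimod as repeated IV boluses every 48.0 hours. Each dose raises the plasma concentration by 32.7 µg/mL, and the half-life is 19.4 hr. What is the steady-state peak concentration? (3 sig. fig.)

39.9 µg/mL

k = ln 2 / 19.4 = 0.03573 hr⁻¹
Fraction remaining after one interval: e^(−kτ) = e^(−0.03573 × 48.0) = 0.1800
R = 1 / (1 − 0.1800) = 1.219
Css,max = 32.7 × 1.219 ≈ 39.9 µg/mL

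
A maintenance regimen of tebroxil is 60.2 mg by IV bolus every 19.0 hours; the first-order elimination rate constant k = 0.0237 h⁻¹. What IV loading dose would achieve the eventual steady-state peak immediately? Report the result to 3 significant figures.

166 mg

Accumulation ratio R = 1 / (1 − e^(−kτ)) = 1 / (1 − e^(−0.02370×19.0)) = 1 / (1 − 0.6374) = 2.758
Loading dose = maintenance dose × R = 60.2 × 2.758 ≈ 166 mg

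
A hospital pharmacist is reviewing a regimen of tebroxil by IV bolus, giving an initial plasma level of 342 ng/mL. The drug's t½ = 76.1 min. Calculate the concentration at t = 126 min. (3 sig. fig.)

k = ln 2 / 76.1 = 0.009108 min⁻¹
126 min is 1.656 half-lives, so C = 342 × (1/2)^1.656 = 342 × 0.3174 ≈ 109 ng/mL

109 ng/mL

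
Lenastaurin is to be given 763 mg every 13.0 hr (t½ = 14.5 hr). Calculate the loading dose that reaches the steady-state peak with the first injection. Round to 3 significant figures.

1650 mg

k = ln 2 / 14.5 = 0.04780 hr⁻¹
Accumulation ratio R = 1 / (1 − e^(−kτ)) = 1 / (1 − e^(−0.04780×13.0)) = 1 / (1 − 0.5372) = 2.161
Loading dose = maintenance dose × R = 763 × 2.161 ≈ 1650 mg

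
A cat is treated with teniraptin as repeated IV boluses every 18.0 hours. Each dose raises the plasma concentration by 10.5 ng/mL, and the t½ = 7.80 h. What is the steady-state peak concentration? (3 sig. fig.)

13.2 ng/mL

k = ln 2 / 7.80 = 0.08887 h⁻¹
Fraction remaining after one interval: e^(−kτ) = e^(−0.08887 × 18.0) = 0.2020
R = 1 / (1 − 0.2020) = 1.253
Css,max = 10.5 × 1.253 ≈ 13.2 ng/mL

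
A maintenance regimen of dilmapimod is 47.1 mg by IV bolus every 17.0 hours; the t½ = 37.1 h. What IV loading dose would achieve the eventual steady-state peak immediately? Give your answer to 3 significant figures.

173 mg

k = ln 2 / 37.1 = 0.01868 h⁻¹
Accumulation ratio R = 1 / (1 − e^(−kτ)) = 1 / (1 − e^(−0.01868×17.0)) = 1 / (1 − 0.7279) = 3.675
Loading dose = maintenance dose × R = 47.1 × 3.675 ≈ 173 mg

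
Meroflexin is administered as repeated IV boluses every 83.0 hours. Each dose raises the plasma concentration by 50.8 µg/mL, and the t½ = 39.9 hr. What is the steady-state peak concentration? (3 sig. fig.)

k = ln 2 / 39.9 = 0.01737 hr⁻¹
Fraction remaining after one interval: e^(−kτ) = e^(−0.01737 × 83.0) = 0.2365
R = 1 / (1 − 0.2365) = 1.310
Css,max = 50.8 × 1.310 ≈ 66.5 µg/mL

66.5 µg/mL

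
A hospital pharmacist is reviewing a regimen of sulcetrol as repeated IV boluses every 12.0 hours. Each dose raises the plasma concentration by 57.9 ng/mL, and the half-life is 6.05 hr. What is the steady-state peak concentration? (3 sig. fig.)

k = ln 2 / 6.05 = 0.1146 hr⁻¹
Fraction remaining after one interval: e^(−kτ) = e^(−0.1146 × 12.0) = 0.2529
R = 1 / (1 − 0.2529) = 1.338
Css,max = 57.9 × 1.338 ≈ 77.5 ng/mL

77.5 ng/mL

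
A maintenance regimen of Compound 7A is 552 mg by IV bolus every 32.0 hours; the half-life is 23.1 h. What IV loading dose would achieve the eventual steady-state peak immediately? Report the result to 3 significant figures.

k = ln 2 / 23.1 = 0.03001 h⁻¹
Accumulation ratio R = 1 / (1 − e^(−kτ)) = 1 / (1 − e^(−0.03001×32.0)) = 1 / (1 − 0.3828) = 1.620
Loading dose = maintenance dose × R = 552 × 1.620 ≈ 894 mg

894 mg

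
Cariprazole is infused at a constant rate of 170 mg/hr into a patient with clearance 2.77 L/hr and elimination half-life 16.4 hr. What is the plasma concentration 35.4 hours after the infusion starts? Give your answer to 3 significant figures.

Css = rate / CL = 170 / 2.77 = 61.37 mg/L
k = ln 2 / 16.4 = 0.04227 hr⁻¹
C(t) = Css (1 − e^(−kt)) = 61.37 × (1 − e^(−1.496)) = 61.37 × 0.7760 ≈ 47.6 mg/L

47.6 mg/L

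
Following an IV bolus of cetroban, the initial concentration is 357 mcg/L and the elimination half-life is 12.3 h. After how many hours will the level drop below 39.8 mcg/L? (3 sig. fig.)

38.9 hours

k = ln 2 / 12.3 = 0.05635 h⁻¹
C(t) = C₀ e^(−kt)  ⇒  t = ln(C₀/C) / k
t = ln(357/39.8) / 0.05635 = 2.194 / 0.05635 ≈ 38.9 hours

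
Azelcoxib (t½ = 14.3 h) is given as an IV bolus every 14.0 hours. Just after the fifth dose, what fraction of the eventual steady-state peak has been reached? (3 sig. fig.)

k = ln 2 / 14.3 = 0.04847 h⁻¹
f_n = 1 − e^(−nkτ) = 1 − e^(−5 × 0.04847 × 14.0) = 1 − e^(−3.393) = 1 − 0.03361 ≈ 0.966

0.966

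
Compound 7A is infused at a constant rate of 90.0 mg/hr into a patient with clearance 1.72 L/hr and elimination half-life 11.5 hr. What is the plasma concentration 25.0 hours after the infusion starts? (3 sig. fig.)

Css = rate / CL = 90.0 / 1.72 = 52.33 mg/L
k = ln 2 / 11.5 = 0.06027 hr⁻¹
C(t) = Css (1 − e^(−kt)) = 52.33 × (1 − e^(−1.507)) = 52.33 × 0.7784 ≈ 40.7 mg/L

40.7 mg/L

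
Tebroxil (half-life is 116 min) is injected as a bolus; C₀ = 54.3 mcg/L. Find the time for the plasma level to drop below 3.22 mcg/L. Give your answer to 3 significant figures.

k = ln 2 / 116 = 0.005975 min⁻¹
C(t) = C₀ e^(−kt)  ⇒  t = ln(C₀/C) / k
t = ln(54.3/3.22) / 0.005975 = 2.825 / 0.005975 ≈ 473 minutes

473 minutes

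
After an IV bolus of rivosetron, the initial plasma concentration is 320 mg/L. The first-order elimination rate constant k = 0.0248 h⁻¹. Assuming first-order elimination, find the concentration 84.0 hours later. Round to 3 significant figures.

C(t) = C₀ e^(−kt) = 320 × e^(−0.02480 × 84.0) = 320 × e^(−2.083) = 320 × 0.1245 ≈ 39.8 mg/L

39.8 mg/L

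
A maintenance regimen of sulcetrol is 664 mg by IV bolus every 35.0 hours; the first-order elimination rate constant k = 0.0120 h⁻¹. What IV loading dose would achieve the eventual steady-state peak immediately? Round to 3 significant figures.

1940 mg

Accumulation ratio R = 1 / (1 − e^(−kτ)) = 1 / (1 − e^(−0.01200×35.0)) = 1 / (1 − 0.6570) = 2.916
Loading dose = maintenance dose × R = 664 × 2.916 ≈ 1940 mg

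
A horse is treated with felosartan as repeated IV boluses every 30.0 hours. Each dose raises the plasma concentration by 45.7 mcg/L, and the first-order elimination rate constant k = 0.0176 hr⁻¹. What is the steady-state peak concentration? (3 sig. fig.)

111 mcg/L

Fraction remaining after one interval: e^(−kτ) = e^(−0.01760 × 30.0) = 0.5898
R = 1 / (1 − 0.5898) = 2.438
Css,max = 45.7 × 2.438 ≈ 111 mcg/L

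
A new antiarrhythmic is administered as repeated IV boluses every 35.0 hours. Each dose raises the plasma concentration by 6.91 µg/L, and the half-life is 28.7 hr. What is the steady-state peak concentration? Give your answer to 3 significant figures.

k = ln 2 / 28.7 = 0.02415 hr⁻¹
Fraction remaining after one interval: e^(−kτ) = e^(−0.02415 × 35.0) = 0.4294
R = 1 / (1 − 0.4294) = 1.753
Css,max = 6.91 × 1.753 ≈ 12.1 µg/L

12.1 µg/L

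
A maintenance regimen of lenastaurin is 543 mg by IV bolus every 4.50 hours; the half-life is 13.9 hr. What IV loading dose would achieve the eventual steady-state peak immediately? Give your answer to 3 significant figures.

k = ln 2 / 13.9 = 0.04987 hr⁻¹
Accumulation ratio R = 1 / (1 − e^(−kτ)) = 1 / (1 − e^(−0.04987×4.50)) = 1 / (1 − 0.7990) = 4.975
Loading dose = maintenance dose × R = 543 × 4.975 ≈ 2700 mg

2700 mg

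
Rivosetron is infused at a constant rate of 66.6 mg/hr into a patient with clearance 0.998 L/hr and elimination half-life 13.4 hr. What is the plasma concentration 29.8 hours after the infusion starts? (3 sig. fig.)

Css = rate / CL = 66.6 / 0.998 = 66.73 mg/L
k = ln 2 / 13.4 = 0.05173 hr⁻¹
C(t) = Css (1 − e^(−kt)) = 66.73 × (1 − e^(−1.541)) = 66.73 × 0.7859 ≈ 52.4 mg/L

52.4 mg/L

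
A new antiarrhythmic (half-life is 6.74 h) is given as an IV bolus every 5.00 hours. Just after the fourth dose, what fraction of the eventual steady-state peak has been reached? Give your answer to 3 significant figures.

k = ln 2 / 6.74 = 0.1028 h⁻¹
f_n = 1 − e^(−nkτ) = 1 − e^(−4 × 0.1028 × 5.00) = 1 − e^(−2.057) = 1 − 0.1279 ≈ 0.872

0.872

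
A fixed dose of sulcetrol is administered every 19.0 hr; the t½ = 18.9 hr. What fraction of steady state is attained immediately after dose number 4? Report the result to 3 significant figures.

k = ln 2 / 18.9 = 0.03667 hr⁻¹
f_n = 1 − e^(−nkτ) = 1 − e^(−4 × 0.03667 × 19.0) = 1 − e^(−2.787) = 1 − 0.06159 ≈ 0.938

0.938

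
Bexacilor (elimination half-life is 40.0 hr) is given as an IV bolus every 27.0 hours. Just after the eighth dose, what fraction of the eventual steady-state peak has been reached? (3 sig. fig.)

k = ln 2 / 40.0 = 0.01733 hr⁻¹
f_n = 1 − e^(−nkτ) = 1 − e^(−8 × 0.01733 × 27.0) = 1 − e^(−3.743) = 1 − 0.02368 ≈ 0.976

0.976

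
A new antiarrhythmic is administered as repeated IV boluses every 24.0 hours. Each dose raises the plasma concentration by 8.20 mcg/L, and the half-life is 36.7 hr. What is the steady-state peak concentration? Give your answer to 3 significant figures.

k = ln 2 / 36.7 = 0.01889 hr⁻¹
Fraction remaining after one interval: e^(−kτ) = e^(−0.01889 × 24.0) = 0.6355
R = 1 / (1 − 0.6355) = 2.744
Css,max = 8.20 × 2.744 ≈ 22.5 mcg/L

22.5 mcg/L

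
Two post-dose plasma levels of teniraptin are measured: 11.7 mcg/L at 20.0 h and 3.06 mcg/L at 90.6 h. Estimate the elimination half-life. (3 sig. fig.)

k = ln(C₁/C₂) / (t₂ − t₁) = ln(11.7/3.06) / (90.6 − 20.0)
  = 1.341 / 70.60 = 0.01900 h⁻¹
t½ = ln 2 / k = ln 2 / 0.01900 ≈ 36.5 hours

36.5 hours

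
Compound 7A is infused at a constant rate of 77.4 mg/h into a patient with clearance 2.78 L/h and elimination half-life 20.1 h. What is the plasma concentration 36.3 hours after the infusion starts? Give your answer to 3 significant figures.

Css = rate / CL = 77.4 / 2.78 = 27.84 µg/mL
k = ln 2 / 20.1 = 0.03448 h⁻¹
C(t) = Css (1 − e^(−kt)) = 27.84 × (1 − e^(−1.252)) = 27.84 × 0.7140 ≈ 19.9 µg/mL

19.9 µg/mL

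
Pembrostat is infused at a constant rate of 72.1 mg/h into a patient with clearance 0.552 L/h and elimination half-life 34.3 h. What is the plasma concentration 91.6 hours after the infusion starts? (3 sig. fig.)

Css = rate / CL = 72.1 / 0.552 = 130.6 µg/mL
k = ln 2 / 34.3 = 0.02021 h⁻¹
C(t) = Css (1 − e^(−kt)) = 130.6 × (1 − e^(−1.851)) = 130.6 × 0.8429 ≈ 110 µg/mL

110 µg/mL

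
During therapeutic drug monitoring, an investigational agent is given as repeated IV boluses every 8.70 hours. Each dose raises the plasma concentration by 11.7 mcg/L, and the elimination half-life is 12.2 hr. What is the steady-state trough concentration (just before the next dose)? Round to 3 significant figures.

k = ln 2 / 12.2 = 0.05682 hr⁻¹
Fraction remaining after one interval: e^(−kτ) = e^(−0.05682 × 8.70) = 0.6100
R = 1 / (1 − 0.6100) = 2.564
Css,max = 11.7 × 2.564 = 30.00 mcg/L
Css,min = Css,max × e^(−kτ) = 30.00 × 0.6100 ≈ 18.3 mcg/L

18.3 mcg/L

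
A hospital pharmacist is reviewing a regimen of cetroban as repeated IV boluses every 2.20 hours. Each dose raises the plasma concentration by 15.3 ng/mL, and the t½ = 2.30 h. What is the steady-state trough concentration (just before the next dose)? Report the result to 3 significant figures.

16.3 ng/mL

k = ln 2 / 2.30 = 0.3014 h⁻¹
Fraction remaining after one interval: e^(−kτ) = e^(−0.3014 × 2.20) = 0.5153
R = 1 / (1 − 0.5153) = 2.063
Css,max = 15.3 × 2.063 = 31.57 ng/mL
Css,min = Css,max × e^(−kτ) = 31.57 × 0.5153 ≈ 16.3 ng/mL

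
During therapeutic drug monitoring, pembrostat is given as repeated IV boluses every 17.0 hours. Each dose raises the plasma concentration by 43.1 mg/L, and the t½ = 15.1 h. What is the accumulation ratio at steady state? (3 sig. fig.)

1.85

k = ln 2 / 15.1 = 0.04590 h⁻¹
Fraction remaining after one interval: e^(−kτ) = e^(−0.04590 × 17.0) = 0.4582
R = 1 / (1 − 0.4582) = 1 / 0.5418 ≈ 1.85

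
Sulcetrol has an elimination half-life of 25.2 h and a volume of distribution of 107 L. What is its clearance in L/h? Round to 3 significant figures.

k = ln 2 / t½ = ln 2 / 25.2 = 0.02751 h⁻¹
CL = k · V = 0.02751 × 107 ≈ 2.94 L/h

2.94 L/h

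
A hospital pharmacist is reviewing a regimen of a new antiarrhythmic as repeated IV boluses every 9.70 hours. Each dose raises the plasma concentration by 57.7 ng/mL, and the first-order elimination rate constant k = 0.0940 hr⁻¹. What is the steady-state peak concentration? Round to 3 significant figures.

Fraction remaining after one interval: e^(−kτ) = e^(−0.09400 × 9.70) = 0.4018
R = 1 / (1 − 0.4018) = 1.672
Css,max = 57.7 × 1.672 ≈ 96.5 ng/mL

96.5 ng/mL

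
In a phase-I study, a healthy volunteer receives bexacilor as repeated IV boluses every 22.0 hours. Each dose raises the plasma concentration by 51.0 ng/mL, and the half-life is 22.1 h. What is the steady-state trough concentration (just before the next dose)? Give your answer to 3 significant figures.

k = ln 2 / 22.1 = 0.03136 h⁻¹
Fraction remaining after one interval: e^(−kτ) = e^(−0.03136 × 22.0) = 0.5016
R = 1 / (1 − 0.5016) = 2.006
Css,max = 51.0 × 2.006 = 102.3 ng/mL
Css,min = Css,max × e^(−kτ) = 102.3 × 0.5016 ≈ 51.3 ng/mL

51.3 ng/mL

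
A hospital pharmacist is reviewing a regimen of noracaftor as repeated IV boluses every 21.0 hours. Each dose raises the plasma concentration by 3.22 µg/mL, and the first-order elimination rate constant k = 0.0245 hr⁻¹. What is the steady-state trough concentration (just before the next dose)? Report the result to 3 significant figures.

4.79 µg/mL

Fraction remaining after one interval: e^(−kτ) = e^(−0.02450 × 21.0) = 0.5978
R = 1 / (1 − 0.5978) = 2.486
Css,max = 3.22 × 2.486 = 8.006 µg/mL
Css,min = Css,max × e^(−kτ) = 8.006 × 0.5978 ≈ 4.79 µg/mL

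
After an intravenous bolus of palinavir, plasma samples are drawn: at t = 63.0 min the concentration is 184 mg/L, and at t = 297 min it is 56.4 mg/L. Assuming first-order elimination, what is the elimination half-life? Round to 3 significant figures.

k = ln(C₁/C₂) / (t₂ − t₁) = ln(184/56.4) / (297 − 63.0)
  = 1.182 / 234.0 = 0.005053 min⁻¹
t½ = ln 2 / k = ln 2 / 0.005053 ≈ 137 minutes

137 minutes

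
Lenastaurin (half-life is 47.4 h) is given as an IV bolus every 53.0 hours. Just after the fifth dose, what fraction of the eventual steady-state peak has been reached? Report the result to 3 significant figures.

0.979

k = ln 2 / 47.4 = 0.01462 h⁻¹
f_n = 1 − e^(−nkτ) = 1 − e^(−5 × 0.01462 × 53.0) = 1 − e^(−3.875) = 1 − 0.02075 ≈ 0.979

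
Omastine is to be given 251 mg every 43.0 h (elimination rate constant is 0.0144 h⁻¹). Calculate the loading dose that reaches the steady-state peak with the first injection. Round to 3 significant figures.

544 mg

Accumulation ratio R = 1 / (1 − e^(−kτ)) = 1 / (1 − e^(−0.01440×43.0)) = 1 / (1 − 0.5384) = 2.166
Loading dose = maintenance dose × R = 251 × 2.166 ≈ 544 mg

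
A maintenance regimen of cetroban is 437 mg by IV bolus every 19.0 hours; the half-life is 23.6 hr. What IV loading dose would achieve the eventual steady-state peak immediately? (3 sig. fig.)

k = ln 2 / 23.6 = 0.02937 hr⁻¹
Accumulation ratio R = 1 / (1 − e^(−kτ)) = 1 / (1 − e^(−0.02937×19.0)) = 1 / (1 − 0.5723) = 2.338
Loading dose = maintenance dose × R = 437 × 2.338 ≈ 1020 mg

1020 mg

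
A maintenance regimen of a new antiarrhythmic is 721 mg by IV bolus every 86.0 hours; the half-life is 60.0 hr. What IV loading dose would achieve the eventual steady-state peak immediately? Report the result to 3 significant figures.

1140 mg

k = ln 2 / 60.0 = 0.01155 hr⁻¹
Accumulation ratio R = 1 / (1 − e^(−kτ)) = 1 / (1 − e^(−0.01155×86.0)) = 1 / (1 − 0.3703) = 1.588
Loading dose = maintenance dose × R = 721 × 1.588 ≈ 1140 mg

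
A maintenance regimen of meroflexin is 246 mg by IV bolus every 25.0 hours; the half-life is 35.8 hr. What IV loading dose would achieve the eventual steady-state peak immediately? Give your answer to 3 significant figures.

k = ln 2 / 35.8 = 0.01936 hr⁻¹
Accumulation ratio R = 1 / (1 − e^(−kτ)) = 1 / (1 − e^(−0.01936×25.0)) = 1 / (1 − 0.6163) = 2.606
Loading dose = maintenance dose × R = 246 × 2.606 ≈ 641 mg

641 mg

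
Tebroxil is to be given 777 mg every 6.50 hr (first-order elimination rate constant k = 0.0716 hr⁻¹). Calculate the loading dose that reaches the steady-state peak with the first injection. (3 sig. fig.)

Accumulation ratio R = 1 / (1 − e^(−kτ)) = 1 / (1 − e^(−0.07160×6.50)) = 1 / (1 − 0.6279) = 2.687
Loading dose = maintenance dose × R = 777 × 2.687 ≈ 2090 mg

2090 mg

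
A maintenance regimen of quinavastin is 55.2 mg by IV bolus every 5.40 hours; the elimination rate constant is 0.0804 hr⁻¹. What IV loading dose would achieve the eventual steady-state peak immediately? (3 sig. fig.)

157 mg

Accumulation ratio R = 1 / (1 − e^(−kτ)) = 1 / (1 − e^(−0.08040×5.40)) = 1 / (1 − 0.6478) = 2.839
Loading dose = maintenance dose × R = 55.2 × 2.839 ≈ 157 mg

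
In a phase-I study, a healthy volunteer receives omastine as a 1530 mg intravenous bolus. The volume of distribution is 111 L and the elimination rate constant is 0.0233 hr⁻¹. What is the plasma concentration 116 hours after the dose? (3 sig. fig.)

0.924 mg/L

C₀ = dose / V = 1530 / 111 = 13.78 mg/L
C(t) = C₀ e^(−kt) = 13.78 × e^(−0.02330 × 116) = 13.78 × e^(−2.703) = 13.78 × 0.06702 ≈ 0.924 mg/L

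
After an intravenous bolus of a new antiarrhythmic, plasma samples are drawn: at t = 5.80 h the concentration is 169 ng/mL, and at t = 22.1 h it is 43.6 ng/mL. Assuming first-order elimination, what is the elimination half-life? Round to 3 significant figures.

8.34 hours

k = ln(C₁/C₂) / (t₂ − t₁) = ln(169/43.6) / (22.1 − 5.80)
  = 1.355 / 16.30 = 0.08312 h⁻¹
t½ = ln 2 / k = ln 2 / 0.08312 ≈ 8.34 hours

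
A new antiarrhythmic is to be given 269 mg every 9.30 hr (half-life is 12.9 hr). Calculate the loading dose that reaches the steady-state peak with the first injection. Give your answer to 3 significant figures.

684 mg

k = ln 2 / 12.9 = 0.05373 hr⁻¹
Accumulation ratio R = 1 / (1 − e^(−kτ)) = 1 / (1 − e^(−0.05373×9.30)) = 1 / (1 − 0.6067) = 2.543
Loading dose = maintenance dose × R = 269 × 2.543 ≈ 684 mg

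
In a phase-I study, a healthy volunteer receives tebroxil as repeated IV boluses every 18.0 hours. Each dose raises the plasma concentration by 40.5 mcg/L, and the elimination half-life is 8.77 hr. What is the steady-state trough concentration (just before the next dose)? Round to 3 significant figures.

k = ln 2 / 8.77 = 0.07904 hr⁻¹
Fraction remaining after one interval: e^(−kτ) = e^(−0.07904 × 18.0) = 0.2411
R = 1 / (1 − 0.2411) = 1.318
Css,max = 40.5 × 1.318 = 53.36 mcg/L
Css,min = Css,max × e^(−kτ) = 53.36 × 0.2411 ≈ 12.9 mcg/L

12.9 mcg/L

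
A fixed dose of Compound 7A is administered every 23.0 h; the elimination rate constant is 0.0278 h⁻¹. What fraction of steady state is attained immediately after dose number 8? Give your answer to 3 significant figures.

0.994

f_n = 1 − e^(−nkτ) = 1 − e^(−8 × 0.02780 × 23.0) = 1 − e^(−5.115) = 1 − 0.006005 ≈ 0.994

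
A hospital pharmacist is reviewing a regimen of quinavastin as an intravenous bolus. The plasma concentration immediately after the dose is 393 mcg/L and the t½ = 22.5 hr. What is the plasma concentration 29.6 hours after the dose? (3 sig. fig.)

k = ln 2 / 22.5 = 0.03081 hr⁻¹
29.6 hr is 1.316 half-lives, so C = 393 × (1/2)^1.316 = 393 × 0.4018 ≈ 158 mcg/L

158 mcg/L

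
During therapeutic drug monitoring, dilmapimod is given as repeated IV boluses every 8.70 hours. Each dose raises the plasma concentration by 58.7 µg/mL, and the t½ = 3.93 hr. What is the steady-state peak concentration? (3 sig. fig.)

74.8 µg/mL

k = ln 2 / 3.93 = 0.1764 hr⁻¹
Fraction remaining after one interval: e^(−kτ) = e^(−0.1764 × 8.70) = 0.2156
R = 1 / (1 − 0.2156) = 1.275
Css,max = 58.7 × 1.275 ≈ 74.8 µg/mL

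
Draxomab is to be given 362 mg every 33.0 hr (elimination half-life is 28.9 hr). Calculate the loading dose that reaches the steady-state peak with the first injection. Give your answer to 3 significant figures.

662 mg

k = ln 2 / 28.9 = 0.02398 hr⁻¹
Accumulation ratio R = 1 / (1 − e^(−kτ)) = 1 / (1 − e^(−0.02398×33.0)) = 1 / (1 − 0.4532) = 1.829
Loading dose = maintenance dose × R = 362 × 1.829 ≈ 662 mg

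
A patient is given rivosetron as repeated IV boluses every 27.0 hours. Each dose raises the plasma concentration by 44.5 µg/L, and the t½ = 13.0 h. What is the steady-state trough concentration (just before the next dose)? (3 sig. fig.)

13.8 µg/L

k = ln 2 / 13.0 = 0.05332 h⁻¹
Fraction remaining after one interval: e^(−kτ) = e^(−0.05332 × 27.0) = 0.2370
R = 1 / (1 − 0.2370) = 1.311
Css,max = 44.5 × 1.311 = 58.32 µg/L
Css,min = Css,max × e^(−kτ) = 58.32 × 0.2370 ≈ 13.8 µg/L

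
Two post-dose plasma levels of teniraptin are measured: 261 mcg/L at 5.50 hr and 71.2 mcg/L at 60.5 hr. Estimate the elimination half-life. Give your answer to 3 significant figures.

29.3 hours

k = ln(C₁/C₂) / (t₂ − t₁) = ln(261/71.2) / (60.5 − 5.50)
  = 1.299 / 55.00 = 0.02362 hr⁻¹
t½ = ln 2 / k = ln 2 / 0.02362 ≈ 29.3 hours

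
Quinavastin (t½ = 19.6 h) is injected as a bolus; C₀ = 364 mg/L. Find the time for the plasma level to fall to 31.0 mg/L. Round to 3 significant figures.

69.7 hours

k = ln 2 / 19.6 = 0.03536 h⁻¹
C(t) = C₀ e^(−kt)  ⇒  t = ln(C₀/C) / k
t = ln(364/31.0) / 0.03536 = 2.463 / 0.03536 ≈ 69.7 hours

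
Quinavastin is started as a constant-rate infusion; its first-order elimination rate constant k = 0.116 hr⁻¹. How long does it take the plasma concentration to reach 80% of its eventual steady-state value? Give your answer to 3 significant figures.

13.9 hours

f = 1 − e^(−kt)  ⇒  t = −ln(1 − f) / k
t = −ln(1 − 0.8) / 0.1160 = 1.609 / 0.1160 ≈ 13.9 hours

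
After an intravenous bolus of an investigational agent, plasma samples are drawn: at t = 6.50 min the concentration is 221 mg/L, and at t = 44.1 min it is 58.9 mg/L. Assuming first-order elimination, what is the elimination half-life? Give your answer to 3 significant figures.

k = ln(C₁/C₂) / (t₂ − t₁) = ln(221/58.9) / (44.1 − 6.50)
  = 1.322 / 37.60 = 0.03517 min⁻¹
t½ = ln 2 / k = ln 2 / 0.03517 ≈ 19.7 minutes

19.7 minutes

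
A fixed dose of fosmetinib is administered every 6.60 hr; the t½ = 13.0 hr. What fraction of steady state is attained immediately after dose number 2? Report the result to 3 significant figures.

0.505

k = ln 2 / 13.0 = 0.05332 hr⁻¹
f_n = 1 − e^(−nkτ) = 1 − e^(−2 × 0.05332 × 6.60) = 1 − e^(−0.7038) = 1 − 0.4947 ≈ 0.505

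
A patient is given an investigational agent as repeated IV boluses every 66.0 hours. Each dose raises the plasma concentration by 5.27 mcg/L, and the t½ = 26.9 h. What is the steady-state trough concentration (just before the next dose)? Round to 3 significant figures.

1.18 mcg/L

k = ln 2 / 26.9 = 0.02577 h⁻¹
Fraction remaining after one interval: e^(−kτ) = e^(−0.02577 × 66.0) = 0.1826
R = 1 / (1 − 0.1826) = 1.223
Css,max = 5.27 × 1.223 = 6.447 mcg/L
Css,min = Css,max × e^(−kτ) = 6.447 × 0.1826 ≈ 1.18 mcg/L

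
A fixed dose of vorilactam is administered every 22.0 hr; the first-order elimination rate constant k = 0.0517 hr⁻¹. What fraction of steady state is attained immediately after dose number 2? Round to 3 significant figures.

f_n = 1 − e^(−nkτ) = 1 − e^(−2 × 0.05170 × 22.0) = 1 − e^(−2.275) = 1 − 0.1028 ≈ 0.897

0.897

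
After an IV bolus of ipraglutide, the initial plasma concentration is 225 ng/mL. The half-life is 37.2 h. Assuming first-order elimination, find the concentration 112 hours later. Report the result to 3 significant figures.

k = ln 2 / 37.2 = 0.01863 h⁻¹
C(t) = C₀ e^(−kt) = 225 × e^(−0.01863 × 112) = 225 × e^(−2.087) = 225 × 0.1241 ≈ 27.9 ng/mL

27.9 ng/mL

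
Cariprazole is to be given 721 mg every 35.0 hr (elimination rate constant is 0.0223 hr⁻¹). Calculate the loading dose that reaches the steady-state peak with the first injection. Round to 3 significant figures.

1330 mg

Accumulation ratio R = 1 / (1 − e^(−kτ)) = 1 / (1 − e^(−0.02230×35.0)) = 1 / (1 − 0.4582) = 1.846
Loading dose = maintenance dose × R = 721 × 1.846 ≈ 1330 mg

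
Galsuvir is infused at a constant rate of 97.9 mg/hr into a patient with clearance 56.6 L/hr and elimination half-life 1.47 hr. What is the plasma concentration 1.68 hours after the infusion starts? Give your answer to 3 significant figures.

Css = rate / CL = 97.9 / 56.6 = 1.730 mg/L
k = ln 2 / 1.47 = 0.4715 hr⁻¹
C(t) = Css (1 − e^(−kt)) = 1.730 × (1 − e^(−0.7922)) = 1.730 × 0.5471 ≈ 0.946 mg/L

0.946 mg/L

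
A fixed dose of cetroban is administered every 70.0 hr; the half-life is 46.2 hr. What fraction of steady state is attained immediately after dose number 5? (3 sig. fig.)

k = ln 2 / 46.2 = 0.01500 hr⁻¹
f_n = 1 − e^(−nkτ) = 1 − e^(−5 × 0.01500 × 70.0) = 1 − e^(−5.251) = 1 − 0.005242 ≈ 0.995

0.995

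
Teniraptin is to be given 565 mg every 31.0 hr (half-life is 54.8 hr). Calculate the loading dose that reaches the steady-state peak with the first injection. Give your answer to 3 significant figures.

1740 mg

k = ln 2 / 54.8 = 0.01265 hr⁻¹
Accumulation ratio R = 1 / (1 − e^(−kτ)) = 1 / (1 − e^(−0.01265×31.0)) = 1 / (1 − 0.6756) = 3.083
Loading dose = maintenance dose × R = 565 × 3.083 ≈ 1740 mg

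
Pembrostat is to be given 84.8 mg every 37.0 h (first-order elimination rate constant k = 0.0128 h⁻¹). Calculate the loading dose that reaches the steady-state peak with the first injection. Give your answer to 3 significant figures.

Accumulation ratio R = 1 / (1 − e^(−kτ)) = 1 / (1 − e^(−0.01280×37.0)) = 1 / (1 − 0.6228) = 2.651
Loading dose = maintenance dose × R = 84.8 × 2.651 ≈ 225 mg

225 mg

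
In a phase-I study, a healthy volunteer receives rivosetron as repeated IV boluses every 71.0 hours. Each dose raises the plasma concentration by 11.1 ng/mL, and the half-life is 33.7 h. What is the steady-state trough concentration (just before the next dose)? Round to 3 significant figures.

3.36 ng/mL

k = ln 2 / 33.7 = 0.02057 h⁻¹
Fraction remaining after one interval: e^(−kτ) = e^(−0.02057 × 71.0) = 0.2322
R = 1 / (1 − 0.2322) = 1.302
Css,max = 11.1 × 1.302 = 14.46 ng/mL
Css,min = Css,max × e^(−kτ) = 14.46 × 0.2322 ≈ 3.36 ng/mL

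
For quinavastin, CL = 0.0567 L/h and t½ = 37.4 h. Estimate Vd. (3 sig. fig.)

3.06 L

k = ln 2 / t½ = ln 2 / 37.4 = 0.01853 h⁻¹
V = CL / k = 0.0567 / 0.01853 ≈ 3.06 L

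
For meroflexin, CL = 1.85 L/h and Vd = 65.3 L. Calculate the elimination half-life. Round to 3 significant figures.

24.5 hours

k = CL / V = 1.85 / 65.3 = 0.02833 h⁻¹
t½ = ln 2 / k = ln 2 / 0.02833 ≈ 24.5 hours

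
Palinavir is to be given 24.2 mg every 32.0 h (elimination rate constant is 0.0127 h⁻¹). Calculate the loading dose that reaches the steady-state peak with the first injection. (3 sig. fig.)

72.5 mg

Accumulation ratio R = 1 / (1 − e^(−kτ)) = 1 / (1 − e^(−0.01270×32.0)) = 1 / (1 − 0.6660) = 2.994
Loading dose = maintenance dose × R = 24.2 × 2.994 ≈ 72.5 mg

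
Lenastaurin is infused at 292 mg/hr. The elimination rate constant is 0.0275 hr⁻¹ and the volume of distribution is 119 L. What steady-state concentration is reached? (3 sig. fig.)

CL = k · V = 0.0275 × 119 = 3.272 L/hr
Css = rate / CL = 292 / 3.272 ≈ 89.2 mg/L

89.2 mg/L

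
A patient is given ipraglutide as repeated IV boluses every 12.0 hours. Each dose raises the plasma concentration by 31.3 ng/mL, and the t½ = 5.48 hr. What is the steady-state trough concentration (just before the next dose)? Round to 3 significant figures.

k = ln 2 / 5.48 = 0.1265 hr⁻¹
Fraction remaining after one interval: e^(−kτ) = e^(−0.1265 × 12.0) = 0.2192
R = 1 / (1 − 0.2192) = 1.281
Css,max = 31.3 × 1.281 = 40.09 ng/mL
Css,min = Css,max × e^(−kτ) = 40.09 × 0.2192 ≈ 8.79 ng/mL

8.79 ng/mL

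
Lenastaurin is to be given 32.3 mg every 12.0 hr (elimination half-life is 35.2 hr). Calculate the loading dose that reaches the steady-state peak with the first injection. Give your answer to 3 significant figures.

153 mg

k = ln 2 / 35.2 = 0.01969 hr⁻¹
Accumulation ratio R = 1 / (1 − e^(−kτ)) = 1 / (1 − e^(−0.01969×12.0)) = 1 / (1 − 0.7895) = 4.752
Loading dose = maintenance dose × R = 32.3 × 4.752 ≈ 153 mg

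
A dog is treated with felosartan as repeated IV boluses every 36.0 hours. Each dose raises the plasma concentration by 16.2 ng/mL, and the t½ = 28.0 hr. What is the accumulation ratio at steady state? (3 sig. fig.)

k = ln 2 / 28.0 = 0.02476 hr⁻¹
Fraction remaining after one interval: e^(−kτ) = e^(−0.02476 × 36.0) = 0.4102
R = 1 / (1 − 0.4102) = 1 / 0.5898 ≈ 1.70

1.70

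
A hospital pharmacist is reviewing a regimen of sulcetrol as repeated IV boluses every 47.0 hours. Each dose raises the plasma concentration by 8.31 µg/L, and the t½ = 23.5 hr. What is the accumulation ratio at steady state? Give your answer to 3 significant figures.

1.33

k = ln 2 / 23.5 = 0.02950 hr⁻¹
Fraction remaining after one interval: e^(−kτ) = e^(−0.02950 × 47.0) = 0.2500
R = 1 / (1 − 0.2500) = 1 / 0.7500 ≈ 1.33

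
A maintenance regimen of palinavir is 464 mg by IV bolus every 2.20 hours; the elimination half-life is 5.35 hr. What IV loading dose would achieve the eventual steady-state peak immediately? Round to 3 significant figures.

1870 mg

k = ln 2 / 5.35 = 0.1296 hr⁻¹
Accumulation ratio R = 1 / (1 − e^(−kτ)) = 1 / (1 − e^(−0.1296×2.20)) = 1 / (1 − 0.7520) = 4.032
Loading dose = maintenance dose × R = 464 × 4.032 ≈ 1870 mg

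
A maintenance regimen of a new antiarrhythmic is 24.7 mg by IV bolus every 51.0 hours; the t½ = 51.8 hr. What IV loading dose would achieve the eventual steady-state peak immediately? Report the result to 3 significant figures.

k = ln 2 / 51.8 = 0.01338 hr⁻¹
Accumulation ratio R = 1 / (1 − e^(−kτ)) = 1 / (1 − e^(−0.01338×51.0)) = 1 / (1 − 0.5054) = 2.022
Loading dose = maintenance dose × R = 24.7 × 2.022 ≈ 49.9 mg

49.9 mg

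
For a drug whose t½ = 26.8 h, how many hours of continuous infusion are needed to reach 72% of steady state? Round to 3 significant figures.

49.2 hours

k = ln 2 / 26.8 = 0.02586 h⁻¹
f = 1 − e^(−kt)  ⇒  t = −ln(1 − f) / k
t = −ln(1 − 0.72) / 0.02586 = 1.273 / 0.02586 ≈ 49.2 hours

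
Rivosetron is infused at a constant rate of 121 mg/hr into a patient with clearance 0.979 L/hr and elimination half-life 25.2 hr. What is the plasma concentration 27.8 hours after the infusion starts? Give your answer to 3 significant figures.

Css = rate / CL = 121 / 0.979 = 123.6 µg/mL
k = ln 2 / 25.2 = 0.02751 hr⁻¹
C(t) = Css (1 − e^(−kt)) = 123.6 × (1 − e^(−0.7647)) = 123.6 × 0.5345 ≈ 66.1 µg/mL

66.1 µg/mL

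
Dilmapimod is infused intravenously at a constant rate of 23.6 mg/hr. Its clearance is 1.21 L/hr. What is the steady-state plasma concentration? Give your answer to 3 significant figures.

Css = infusion rate / CL = 23.6 / 1.21 ≈ 19.5 mg/L

19.5 mg/L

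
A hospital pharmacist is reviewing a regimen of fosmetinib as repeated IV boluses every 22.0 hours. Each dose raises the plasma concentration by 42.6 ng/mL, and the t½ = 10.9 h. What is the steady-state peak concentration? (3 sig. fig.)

k = ln 2 / 10.9 = 0.06359 h⁻¹
Fraction remaining after one interval: e^(−kτ) = e^(−0.06359 × 22.0) = 0.2468
R = 1 / (1 − 0.2468) = 1.328
Css,max = 42.6 × 1.328 ≈ 56.6 ng/mL

56.6 ng/mL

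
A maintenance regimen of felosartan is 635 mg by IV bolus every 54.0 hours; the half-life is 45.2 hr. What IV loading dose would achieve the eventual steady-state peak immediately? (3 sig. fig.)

1130 mg

k = ln 2 / 45.2 = 0.01534 hr⁻¹
Accumulation ratio R = 1 / (1 − e^(−kτ)) = 1 / (1 − e^(−0.01534×54.0)) = 1 / (1 − 0.4369) = 1.776
Loading dose = maintenance dose × R = 635 × 1.776 ≈ 1130 mg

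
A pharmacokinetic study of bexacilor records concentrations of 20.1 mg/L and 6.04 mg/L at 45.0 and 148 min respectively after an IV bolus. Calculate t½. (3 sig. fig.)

59.4 minutes

k = ln(C₁/C₂) / (t₂ − t₁) = ln(20.1/6.04) / (148 − 45.0)
  = 1.202 / 103.0 = 0.01167 min⁻¹
t½ = ln 2 / k = ln 2 / 0.01167 ≈ 59.4 minutes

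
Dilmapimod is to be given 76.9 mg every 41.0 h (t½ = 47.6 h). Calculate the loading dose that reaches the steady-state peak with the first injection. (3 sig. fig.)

171 mg

k = ln 2 / 47.6 = 0.01456 h⁻¹
Accumulation ratio R = 1 / (1 − e^(−kτ)) = 1 / (1 − e^(−0.01456×41.0)) = 1 / (1 − 0.5504) = 2.224
Loading dose = maintenance dose × R = 76.9 × 2.224 ≈ 171 mg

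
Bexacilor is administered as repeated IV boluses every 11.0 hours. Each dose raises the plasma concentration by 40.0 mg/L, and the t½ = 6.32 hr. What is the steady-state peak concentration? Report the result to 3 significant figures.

k = ln 2 / 6.32 = 0.1097 hr⁻¹
Fraction remaining after one interval: e^(−kτ) = e^(−0.1097 × 11.0) = 0.2993
R = 1 / (1 − 0.2993) = 1.427
Css,max = 40.0 × 1.427 ≈ 57.1 mg/L

57.1 mg/L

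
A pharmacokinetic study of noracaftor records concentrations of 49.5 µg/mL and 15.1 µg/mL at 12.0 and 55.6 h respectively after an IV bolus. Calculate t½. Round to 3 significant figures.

k = ln(C₁/C₂) / (t₂ − t₁) = ln(49.5/15.1) / (55.6 − 12.0)
  = 1.187 / 43.60 = 0.02723 h⁻¹
t½ = ln 2 / k = ln 2 / 0.02723 ≈ 25.5 hours

25.5 hours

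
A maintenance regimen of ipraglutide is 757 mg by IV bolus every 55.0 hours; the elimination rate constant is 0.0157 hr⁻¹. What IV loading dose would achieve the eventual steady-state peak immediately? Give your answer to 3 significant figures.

1310 mg

Accumulation ratio R = 1 / (1 − e^(−kτ)) = 1 / (1 − e^(−0.01570×55.0)) = 1 / (1 − 0.4217) = 1.729
Loading dose = maintenance dose × R = 757 × 1.729 ≈ 1310 mg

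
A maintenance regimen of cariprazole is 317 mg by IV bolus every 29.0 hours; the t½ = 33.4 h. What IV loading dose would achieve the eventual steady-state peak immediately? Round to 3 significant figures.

701 mg

k = ln 2 / 33.4 = 0.02075 h⁻¹
Accumulation ratio R = 1 / (1 − e^(−kτ)) = 1 / (1 − e^(−0.02075×29.0)) = 1 / (1 − 0.5478) = 2.211
Loading dose = maintenance dose × R = 317 × 2.211 ≈ 701 mg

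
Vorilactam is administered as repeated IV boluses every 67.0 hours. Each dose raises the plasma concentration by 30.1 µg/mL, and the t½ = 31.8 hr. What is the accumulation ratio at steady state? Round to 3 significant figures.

k = ln 2 / 31.8 = 0.02180 hr⁻¹
Fraction remaining after one interval: e^(−kτ) = e^(−0.02180 × 67.0) = 0.2321
R = 1 / (1 − 0.2321) = 1 / 0.7679 ≈ 1.30

1.30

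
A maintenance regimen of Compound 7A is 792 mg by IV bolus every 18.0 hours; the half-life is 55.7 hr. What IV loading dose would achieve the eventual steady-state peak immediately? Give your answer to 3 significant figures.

3950 mg

k = ln 2 / 55.7 = 0.01244 hr⁻¹
Accumulation ratio R = 1 / (1 − e^(−kτ)) = 1 / (1 − e^(−0.01244×18.0)) = 1 / (1 − 0.7993) = 4.983
Loading dose = maintenance dose × R = 792 × 4.983 ≈ 3950 mg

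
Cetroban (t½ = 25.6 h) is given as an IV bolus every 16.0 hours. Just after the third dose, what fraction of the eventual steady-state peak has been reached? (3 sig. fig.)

0.727

k = ln 2 / 25.6 = 0.02708 h⁻¹
f_n = 1 − e^(−nkτ) = 1 − e^(−3 × 0.02708 × 16.0) = 1 − e^(−1.300) = 1 − 0.2726 ≈ 0.727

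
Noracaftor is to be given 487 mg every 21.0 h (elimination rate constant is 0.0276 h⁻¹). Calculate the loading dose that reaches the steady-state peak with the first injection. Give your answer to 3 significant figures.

Accumulation ratio R = 1 / (1 − e^(−kτ)) = 1 / (1 − e^(−0.02760×21.0)) = 1 / (1 − 0.5601) = 2.273
Loading dose = maintenance dose × R = 487 × 2.273 ≈ 1110 mg

1110 mg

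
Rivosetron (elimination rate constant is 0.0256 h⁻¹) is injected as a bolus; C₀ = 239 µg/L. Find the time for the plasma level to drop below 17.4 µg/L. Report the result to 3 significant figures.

C(t) = C₀ e^(−kt)  ⇒  t = ln(C₀/C) / k
t = ln(239/17.4) / 0.02560 = 2.620 / 0.02560 ≈ 102 hours

102 hours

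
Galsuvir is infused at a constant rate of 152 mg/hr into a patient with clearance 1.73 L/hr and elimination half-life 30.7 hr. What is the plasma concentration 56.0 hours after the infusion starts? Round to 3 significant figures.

63.0 mg/L

Css = rate / CL = 152 / 1.73 = 87.86 mg/L
k = ln 2 / 30.7 = 0.02258 hr⁻¹
C(t) = Css (1 − e^(−kt)) = 87.86 × (1 − e^(−1.264)) = 87.86 × 0.7176 ≈ 63.0 mg/L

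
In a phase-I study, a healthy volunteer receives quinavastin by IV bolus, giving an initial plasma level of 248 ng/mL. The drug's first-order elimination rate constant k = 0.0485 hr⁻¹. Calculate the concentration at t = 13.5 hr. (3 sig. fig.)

129 ng/mL

C(t) = C₀ e^(−kt) = 248 × e^(−0.04850 × 13.5) = 248 × e^(−0.6548) = 248 × 0.5196 ≈ 129 ng/mL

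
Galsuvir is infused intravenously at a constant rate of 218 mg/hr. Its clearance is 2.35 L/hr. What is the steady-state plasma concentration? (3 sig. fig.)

92.8 µg/mL

Css = infusion rate / CL = 218 / 2.35 ≈ 92.8 µg/mL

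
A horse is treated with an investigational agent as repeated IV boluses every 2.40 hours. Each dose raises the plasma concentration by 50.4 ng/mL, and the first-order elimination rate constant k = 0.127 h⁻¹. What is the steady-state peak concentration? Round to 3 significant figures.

Fraction remaining after one interval: e^(−kτ) = e^(−0.1270 × 2.40) = 0.7373
R = 1 / (1 − 0.7373) = 3.806
Css,max = 50.4 × 3.806 ≈ 192 ng/mL

192 ng/mL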